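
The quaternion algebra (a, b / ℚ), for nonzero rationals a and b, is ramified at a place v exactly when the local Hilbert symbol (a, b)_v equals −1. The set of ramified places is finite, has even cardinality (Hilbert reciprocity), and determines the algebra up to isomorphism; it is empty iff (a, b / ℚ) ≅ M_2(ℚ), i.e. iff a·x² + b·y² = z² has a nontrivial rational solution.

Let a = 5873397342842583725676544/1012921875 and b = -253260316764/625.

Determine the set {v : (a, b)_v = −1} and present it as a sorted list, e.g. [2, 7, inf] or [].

[7, 19]

Mod squares: a ≡ 1938, b ≡ -399. Check v ∈ {∞, 2, 3, 5, 7, 13, 17, 19}.
v=19: a=19^5·(≡6), b=19^3·(≡16) mod 19; (6|19)=+1, (16|19)=+1; (−1)^{5·3·9}·(+1)^3·(+1)^5 = -1.
v=2: v_2(a)=11, v_2(b)=2; units ≡ 1, 1 (mod 8); ε·ε+αω+βω = 0·0+11·0+2·0 ≡ 0  ⇒  (a,b)_2 = +1.
v=3: a=3^-3·(≡1), b=3^3·(≡2) mod 3; (1|3)=+1, (2|3)=-1; (−1)^{-3·3·1}·(+1)^3·(-1)^-3 = +1.
v=17: a=17^5·(≡10), b=17^2·(≡1) mod 17; (10|17)=-1, (1|17)=+1; (−1)^{5·2·8}·(-1)^2·(+1)^5 = +1.
v=∞: 1938 > 0 and -399 < 0  ⇒  (a,b)_∞ = +1.
v=13: a=13^8·(≡9), b=13^2·(≡4) mod 13; (9|13)=+1, (4|13)=+1; (−1)^{8·2·6}·(+1)^2·(+1)^8 = +1.
v=5: a=5^-6·(≡2), b=5^-4·(≡1) mod 5; (2|5)=-1, (1|5)=+1; (−1)^{-6·-4·2}·(-1)^-4·(+1)^-6 = +1.
v=7: a=7^-4·(≡3), b=7^1·(≡3) mod 7; (3|7)=-1, (3|7)=-1; (−1)^{-4·1·3}·(-1)^1·(-1)^-4 = -1.
|Ram(1938, -399)| = 2, even; anisotropic at {7, 19}.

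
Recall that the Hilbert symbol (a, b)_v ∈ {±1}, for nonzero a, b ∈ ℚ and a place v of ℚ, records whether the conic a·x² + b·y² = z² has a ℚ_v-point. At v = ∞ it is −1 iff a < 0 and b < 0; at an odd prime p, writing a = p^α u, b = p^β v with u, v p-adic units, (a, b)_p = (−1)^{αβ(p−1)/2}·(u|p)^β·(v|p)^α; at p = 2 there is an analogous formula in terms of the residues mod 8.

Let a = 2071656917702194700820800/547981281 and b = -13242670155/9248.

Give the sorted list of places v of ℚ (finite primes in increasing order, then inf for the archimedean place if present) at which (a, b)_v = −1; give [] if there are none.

(a, b) ≡ (533, -15990) mod (ℚ^×)²; places V = {2, 3, 5, 11, 13, 17, 41, ∞}.
(a,b)_3: α=-8, u≡2; β=5, v≡1 (mod 3); (2|3)=-1, (1|3)=+1; sign (−1)^0·-1^5·+1^-8 = -1.
(a,b)_∞: sgn(533)=+, sgn(-15990)=−, so +1.
(a,b)_2: α=6, β=-5; u≡5, v≡5 (mod 8); ε(u)ε(v)=0·0, αω(v)=6·1, βω(u)=-5·1; sum ≡ 1  ⇒  -1.
(a,b)_17: α=-4, u≡5; β=-2, v≡3 (mod 17); (5|17)=-1, (3|17)=-1; sign (−1)^0·-1^-2·-1^-4 = +1.
(a,b)_11: α=6, u≡4; β=2, v≡4 (mod 11); (4|11)=+1, (4|11)=+1; sign (−1)^0·+1^2·+1^6 = +1.
(a,b)_5: α=2, u≡2; β=1, v≡3 (mod 5); (2|5)=-1, (3|5)=-1; sign (−1)^0·-1^1·-1^2 = -1.
(a,b)_13: α=9, u≡6; β=3, v≡6 (mod 13); (6|13)=-1, (6|13)=-1; sign (−1)^0·-1^3·-1^9 = +1.
(a,b)_41: α=3, u≡27; β=1, v≡40 (mod 41); (27|41)=-1, (40|41)=+1; sign (−1)^0·-1^1·+1^3 = -1.
|Ram(533, -15990)| = 4, even; anisotropic at {2, 3, 5, 41}.

[2, 3, 5, 41]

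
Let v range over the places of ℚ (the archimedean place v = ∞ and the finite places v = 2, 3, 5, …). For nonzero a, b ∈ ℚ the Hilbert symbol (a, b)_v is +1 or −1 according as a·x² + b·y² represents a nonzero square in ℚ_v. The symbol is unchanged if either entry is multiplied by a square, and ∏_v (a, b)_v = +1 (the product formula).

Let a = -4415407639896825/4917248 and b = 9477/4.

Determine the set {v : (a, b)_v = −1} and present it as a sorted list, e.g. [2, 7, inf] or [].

Mod squares: a ≡ -66, b ≡ 13. Check v ∈ {∞, 2, 3, 5, 7, 11, 13}.
v=3: a=3^9·(≡2), b=3^6·(≡1) mod 3; (2|3)=-1, (1|3)=+1; (−1)^{9·6·1}·(-1)^6·(+1)^9 = +1.
v=2: v_2(a)=-11, v_2(b)=-2; units ≡ 7, 5 (mod 8); ε·ε+αω+βω = 1·0+-11·1+-2·0 ≡ 1  ⇒  (a,b)_2 = -1.
v=13: a=13^8·(≡1), b=13^1·(≡10) mod 13; (1|13)=+1, (10|13)=+1; (−1)^{8·1·6}·(+1)^1·(+1)^8 = +1.
v=5: a=5^2·(≡4), b=5^0·(≡3) mod 5; (4|5)=+1, (3|5)=-1; (−1)^{2·0·2}·(+1)^0·(-1)^2 = +1.
v=11: a=11^1·(≡5), b=11^0·(≡7) mod 11; (5|11)=+1, (7|11)=-1; (−1)^{1·0·5}·(+1)^0·(-1)^1 = -1.
v=∞: -66 < 0 and 13 > 0  ⇒  (a,b)_∞ = +1.
v=7: a=7^-4·(≡4), b=7^0·(≡5) mod 7; (4|7)=+1, (5|7)=-1; (−1)^{-4·0·3}·(+1)^0·(-1)^-4 = +1.
(-66, 13 / ℚ) ramifies at {2, 11}: a division algebra.

[2, 11]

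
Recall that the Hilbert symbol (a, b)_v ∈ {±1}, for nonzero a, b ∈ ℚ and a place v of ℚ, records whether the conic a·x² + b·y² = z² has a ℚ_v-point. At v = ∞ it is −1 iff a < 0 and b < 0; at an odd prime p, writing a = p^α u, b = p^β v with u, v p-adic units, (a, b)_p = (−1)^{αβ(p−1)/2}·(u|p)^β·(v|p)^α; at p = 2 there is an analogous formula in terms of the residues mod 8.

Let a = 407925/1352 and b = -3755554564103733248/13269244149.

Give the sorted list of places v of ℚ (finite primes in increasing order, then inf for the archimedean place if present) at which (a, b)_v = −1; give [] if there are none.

[2, 3, 11, 37]

(a, b) ≡ (74, -8547) mod (ℚ^×)²; places V = {2, 3, 5, 7, 11, 13, 19, 37, 41, ∞}.
(a,b)_13: α=-2, u≡3; β=2, v≡11 (mod 13); (3|13)=+1, (11|13)=-1; sign (−1)^0·+1^2·-1^-2 = +1.
(a,b)_41: α=0, u≡25; β=2, v≡24 (mod 41); (25|41)=+1, (24|41)=-1; sign (−1)^0·+1^2·-1^0 = +1.
(a,b)_5: α=2, u≡1; β=0, v≡3 (mod 5); (1|5)=+1, (3|5)=-1; sign (−1)^0·+1^0·-1^2 = +1.
(a,b)_∞: sgn(74)=+, sgn(-8547)=−, so +1.
(a,b)_37: α=1, u≡24; β=1, v≡4 (mod 37); (24|37)=-1, (4|37)=+1; sign (−1)^0·-1^1·+1^1 = -1.
(a,b)_19: α=0, u≡11; β=-2, v≡12 (mod 19); (11|19)=+1, (12|19)=-1; sign (−1)^0·+1^-2·-1^0 = +1.
(a,b)_7: α=2, u≡2; β=-5, v≡2 (mod 7); (2|7)=+1, (2|7)=+1; sign (−1)^0·+1^-5·+1^2 = +1.
(a,b)_11: α=0, u≡10; β=3, v≡9 (mod 11); (10|11)=-1, (9|11)=+1; sign (−1)^0·-1^3·+1^0 = -1.
(a,b)_3: α=2, u≡2; β=-7, v≡1 (mod 3); (2|3)=-1, (1|3)=+1; sign (−1)^0·-1^-7·+1^2 = -1.
(a,b)_2: α=-3, β=28; u≡5, v≡5 (mod 8); ε(u)ε(v)=0·0, αω(v)=-3·1, βω(u)=28·1; sum ≡ 1  ⇒  -1.
|Ram(74, -8547)| = 4, even; anisotropic at {2, 3, 11, 37}.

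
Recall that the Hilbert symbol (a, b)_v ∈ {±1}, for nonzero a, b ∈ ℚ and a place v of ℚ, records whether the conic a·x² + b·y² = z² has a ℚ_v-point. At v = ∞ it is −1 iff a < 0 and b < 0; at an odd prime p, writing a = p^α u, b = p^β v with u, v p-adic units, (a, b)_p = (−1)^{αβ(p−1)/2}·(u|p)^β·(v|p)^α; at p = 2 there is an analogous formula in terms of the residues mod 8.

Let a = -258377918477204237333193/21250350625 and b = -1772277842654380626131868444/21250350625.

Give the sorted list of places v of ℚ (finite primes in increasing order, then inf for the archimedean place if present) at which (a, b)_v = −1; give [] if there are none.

(a, b) ≡ (-27417, -8151) mod (ℚ^×)²; places V = {2, 3, 5, 7, 11, 13, 17, 19, 29, 37, ∞}.
(a,b)_∞: sgn(-27417)=−, sgn(-8151)=−, so -1.
(a,b)_3: α=9, u≡2; β=11, v≡1 (mod 3); (2|3)=-1, (1|3)=+1; sign (−1)^1·-1^11·+1^9 = +1.
(a,b)_13: α=5, u≡12; β=7, v≡9 (mod 13); (12|13)=+1, (9|13)=+1; sign (−1)^0·+1^7·+1^5 = +1.
(a,b)_2: α=0, β=2; u≡7, v≡1 (mod 8); ε(u)ε(v)=1·0, αω(v)=0·0, βω(u)=2·0; sum ≡ 0  ⇒  +1.
(a,b)_37: α=3, u≡1; β=4, v≡1 (mod 37); (1|37)=+1, (1|37)=+1; sign (−1)^0·+1^4·+1^3 = +1.
(a,b)_19: α=3, u≡9; β=1, v≡3 (mod 19); (9|19)=+1, (3|19)=-1; sign (−1)^1·+1^1·-1^3 = +1.
(a,b)_11: α=2, u≡10; β=3, v≡2 (mod 11); (10|11)=-1, (2|11)=-1; sign (−1)^0·-1^3·-1^2 = -1.
(a,b)_29: α=2, u≡3; β=2, v≡12 (mod 29); (3|29)=-1, (12|29)=-1; sign (−1)^0·-1^2·-1^2 = +1.
(a,b)_17: α=-2, u≡13; β=-2, v≡15 (mod 17); (13|17)=+1, (15|17)=+1; sign (−1)^0·+1^-2·+1^-2 = +1.
(a,b)_7: α=-6, u≡4; β=-6, v≡1 (mod 7); (4|7)=+1, (1|7)=+1; sign (−1)^0·+1^-6·+1^-6 = +1.
(a,b)_5: α=-4, u≡2; β=-4, v≡1 (mod 5); (2|5)=-1, (1|5)=+1; sign (−1)^0·-1^-4·+1^-4 = +1.
(-27417, -8151 / ℚ) ramifies at {11, ∞}: a division algebra.

[11, inf]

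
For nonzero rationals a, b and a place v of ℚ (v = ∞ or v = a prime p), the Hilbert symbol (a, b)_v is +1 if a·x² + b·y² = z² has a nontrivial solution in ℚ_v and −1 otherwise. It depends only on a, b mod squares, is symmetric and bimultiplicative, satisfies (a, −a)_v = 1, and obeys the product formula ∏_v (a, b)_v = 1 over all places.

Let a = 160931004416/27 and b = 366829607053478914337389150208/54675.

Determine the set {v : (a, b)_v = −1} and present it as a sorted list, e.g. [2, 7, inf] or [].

(a, b) ≡ (483, 10374) mod (ℚ^×)²; places V = {2, 3, 5, 7, 13, 19, 23, ∞}.
(a,b)_3: α=-3, u≡2; β=-7, v≡2 (mod 3); (2|3)=-1, (2|3)=-1; sign (−1)^1·-1^-7·-1^-3 = -1.
(a,b)_13: α=2, u≡5; β=5, v≡2 (mod 13); (5|13)=-1, (2|13)=-1; sign (−1)^0·-1^5·-1^2 = -1.
(a,b)_∞: sgn(483)=+, sgn(10374)=+, so +1.
(a,b)_2: α=14, β=41; u≡3, v≡3 (mod 8); ε(u)ε(v)=1·1, αω(v)=14·1, βω(u)=41·1; sum ≡ 0  ⇒  +1.
(a,b)_7: α=1, u≡3; β=3, v≡3 (mod 7); (3|7)=-1, (3|7)=-1; sign (−1)^1·-1^3·-1^1 = -1.
(a,b)_23: α=1, u≡21; β=2, v≡3 (mod 23); (21|23)=-1, (3|23)=+1; sign (−1)^0·-1^2·+1^1 = +1.
(a,b)_19: α=2, u≡15; β=5, v≡2 (mod 19); (15|19)=-1, (2|19)=-1; sign (−1)^0·-1^5·-1^2 = -1.
(a,b)_5: α=0, u≡3; β=-2, v≡4 (mod 5); (3|5)=-1, (4|5)=+1; sign (−1)^0·-1^-2·+1^0 = +1.
|Ram(483, 10374)| = 4, even; anisotropic at {3, 7, 13, 19}.

[3, 7, 13, 19]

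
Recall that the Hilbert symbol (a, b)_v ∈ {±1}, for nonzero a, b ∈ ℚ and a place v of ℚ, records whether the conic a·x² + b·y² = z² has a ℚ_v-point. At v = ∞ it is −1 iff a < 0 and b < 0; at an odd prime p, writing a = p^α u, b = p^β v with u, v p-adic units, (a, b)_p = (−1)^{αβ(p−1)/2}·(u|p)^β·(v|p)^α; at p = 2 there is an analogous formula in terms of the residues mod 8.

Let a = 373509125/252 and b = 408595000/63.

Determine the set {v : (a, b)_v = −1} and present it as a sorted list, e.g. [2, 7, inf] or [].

[2, 23]

(a, b) ≡ (124355, 1144066) mod (ℚ^×)²; places V = {2, 3, 5, 7, 11, 17, 19, 23, 29, ∞}.
(a,b)_2: α=-2, β=3; u≡3, v≡1 (mod 8); ε(u)ε(v)=1·0, αω(v)=-2·0, βω(u)=3·1; sum ≡ 1  ⇒  -1.
(a,b)_23: α=0, u≡19; β=1, v≡18 (mod 23); (19|23)=-1, (18|23)=+1; sign (−1)^0·-1^1·+1^0 = -1.
(a,b)_∞: sgn(124355)=+, sgn(1144066)=+, so +1.
(a,b)_7: α=-1, u≡3; β=-1, v≡1 (mod 7); (3|7)=-1, (1|7)=+1; sign (−1)^1·-1^-1·+1^-1 = +1.
(a,b)_11: α=1, u≡8; β=1, v≡3 (mod 11); (8|11)=-1, (3|11)=+1; sign (−1)^1·-1^1·+1^1 = +1.
(a,b)_17: α=1, u≡5; β=1, v≡5 (mod 17); (5|17)=-1, (5|17)=-1; sign (−1)^0·-1^1·-1^1 = +1.
(a,b)_29: α=2, u≡14; β=0, v≡16 (mod 29); (14|29)=-1, (16|29)=+1; sign (−1)^0·-1^0·+1^2 = +1.
(a,b)_5: α=3, u≡4; β=4, v≡4 (mod 5); (4|5)=+1, (4|5)=+1; sign (−1)^0·+1^4·+1^3 = +1.
(a,b)_3: α=-2, u≡2; β=-2, v≡1 (mod 3); (2|3)=-1, (1|3)=+1; sign (−1)^0·-1^-2·+1^-2 = +1.
(a,b)_19: α=1, u≡5; β=1, v≡13 (mod 19); (5|19)=+1, (13|19)=-1; sign (−1)^1·+1^1·-1^1 = +1.
(124355, 1144066 / ℚ) ramifies at {2, 23}: a division algebra.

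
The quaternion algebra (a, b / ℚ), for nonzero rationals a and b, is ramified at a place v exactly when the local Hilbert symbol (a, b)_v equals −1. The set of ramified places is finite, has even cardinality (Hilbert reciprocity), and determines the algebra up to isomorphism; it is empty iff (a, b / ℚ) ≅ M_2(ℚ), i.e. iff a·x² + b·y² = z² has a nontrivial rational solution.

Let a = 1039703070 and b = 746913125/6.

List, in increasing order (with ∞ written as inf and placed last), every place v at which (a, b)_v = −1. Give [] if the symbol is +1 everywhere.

(a, b) ≡ (30, 174) mod (ℚ^×)²; places V = {2, 3, 5, 7, 29, ∞}.
(a,b)_2: α=1, β=-1; u≡7, v≡7 (mod 8); ε(u)ε(v)=1·1, αω(v)=1·0, βω(u)=-1·0; sum ≡ 1  ⇒  -1.
(a,b)_∞: sgn(30)=+, sgn(174)=+, so +1.
(a,b)_7: α=2, u≡2; β=2, v≡5 (mod 7); (2|7)=+1, (5|7)=-1; sign (−1)^0·+1^2·-1^2 = +1.
(a,b)_29: α=4, u≡20; β=3, v≡5 (mod 29); (20|29)=+1, (5|29)=+1; sign (−1)^0·+1^3·+1^4 = +1.
(a,b)_3: α=1, u≡1; β=-1, v≡1 (mod 3); (1|3)=+1, (1|3)=+1; sign (−1)^1·+1^-1·+1^1 = -1.
(a,b)_5: α=1, u≡4; β=4, v≡1 (mod 5); (4|5)=+1, (1|5)=+1; sign (−1)^0·+1^4·+1^1 = +1.
(30, 174 / ℚ) ramifies at {2, 3}: a division algebra.

[2, 3]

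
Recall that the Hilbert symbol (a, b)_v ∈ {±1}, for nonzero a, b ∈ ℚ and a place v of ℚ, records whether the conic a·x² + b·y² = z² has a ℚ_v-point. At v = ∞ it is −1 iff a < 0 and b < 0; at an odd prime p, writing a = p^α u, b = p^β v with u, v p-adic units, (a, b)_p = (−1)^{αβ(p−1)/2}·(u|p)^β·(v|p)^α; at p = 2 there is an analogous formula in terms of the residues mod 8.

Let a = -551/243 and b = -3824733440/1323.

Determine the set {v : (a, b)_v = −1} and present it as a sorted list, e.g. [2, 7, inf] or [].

(a, b) ≡ (-1653, -53295) mod (ℚ^×)²; places V = {2, 3, 5, 7, 11, 17, 19, 29, ∞}.
(a,b)_17: α=0, u≡2; β=1, v≡10 (mod 17); (2|17)=+1, (10|17)=-1; sign (−1)^0·+1^1·-1^0 = +1.
(a,b)_29: α=1, u≡22; β=2, v≡16 (mod 29); (22|29)=+1, (16|29)=+1; sign (−1)^0·+1^2·+1^1 = +1.
(a,b)_11: α=0, u≡10; β=1, v≡10 (mod 11); (10|11)=-1, (10|11)=-1; sign (−1)^0·-1^1·-1^0 = -1.
(a,b)_7: α=0, u≡6; β=-2, v≡3 (mod 7); (6|7)=-1, (3|7)=-1; sign (−1)^0·-1^-2·-1^0 = +1.
(a,b)_19: α=1, u≡12; β=1, v≡4 (mod 19); (12|19)=-1, (4|19)=+1; sign (−1)^1·-1^1·+1^1 = +1.
(a,b)_5: α=0, u≡3; β=1, v≡4 (mod 5); (3|5)=-1, (4|5)=+1; sign (−1)^0·-1^1·+1^0 = -1.
(a,b)_∞: sgn(-1653)=−, sgn(-53295)=−, so -1.
(a,b)_3: α=-5, u≡1; β=-3, v≡1 (mod 3); (1|3)=+1, (1|3)=+1; sign (−1)^1·+1^-3·+1^-5 = -1.
(a,b)_2: α=0, β=8; u≡3, v≡1 (mod 8); ε(u)ε(v)=1·0, αω(v)=0·0, βω(u)=8·1; sum ≡ 0  ⇒  +1.
(-1653, -53295 / ℚ) ramifies at {3, 5, 11, ∞}: a division algebra.

[3, 5, 11, inf]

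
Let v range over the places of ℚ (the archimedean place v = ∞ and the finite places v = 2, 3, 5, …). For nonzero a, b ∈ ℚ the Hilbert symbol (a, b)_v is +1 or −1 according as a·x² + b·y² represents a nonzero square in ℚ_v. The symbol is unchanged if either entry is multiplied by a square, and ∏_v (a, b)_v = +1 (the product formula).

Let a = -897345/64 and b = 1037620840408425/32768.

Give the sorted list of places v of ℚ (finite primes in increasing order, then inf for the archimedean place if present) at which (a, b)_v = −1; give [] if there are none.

[3, 7, 13, 31]

(a, b) ≡ (-345, 208754) mod (ℚ^×)²; places V = {2, 3, 5, 7, 13, 17, 23, 31, 37, ∞}.
(a,b)_7: α=0, u≡6; β=1, v≡2 (mod 7); (6|7)=-1, (2|7)=+1; sign (−1)^0·-1^1·+1^0 = -1.
(a,b)_13: α=0, u≡7; β=1, v≡12 (mod 13); (7|13)=-1, (12|13)=+1; sign (−1)^0·-1^1·+1^0 = -1.
(a,b)_37: α=0, u≡28; β=1, v≡15 (mod 37); (28|37)=+1, (15|37)=-1; sign (−1)^0·+1^1·-1^0 = +1.
(a,b)_5: α=1, u≡4; β=2, v≡4 (mod 5); (4|5)=+1, (4|5)=+1; sign (−1)^0·+1^2·+1^1 = +1.
(a,b)_23: α=1, u≡6; β=2, v≡4 (mod 23); (6|23)=+1, (4|23)=+1; sign (−1)^0·+1^2·+1^1 = +1.
(a,b)_31: α=0, u≡6; β=1, v≡20 (mod 31); (6|31)=-1, (20|31)=+1; sign (−1)^0·-1^1·+1^0 = -1.
(a,b)_∞: sgn(-345)=−, sgn(208754)=+, so +1.
(a,b)_2: α=-6, β=-15; u≡7, v≡1 (mod 8); ε(u)ε(v)=1·0, αω(v)=-6·0, βω(u)=-15·0; sum ≡ 0  ⇒  +1.
(a,b)_3: α=3, u≡2; β=2, v≡2 (mod 3); (2|3)=-1, (2|3)=-1; sign (−1)^0·-1^2·-1^3 = -1.
(a,b)_17: α=2, u≡7; β=4, v≡3 (mod 17); (7|17)=-1, (3|17)=-1; sign (−1)^0·-1^4·-1^2 = +1.
Ram(-345, 208754) = {3, 7, 13, 31}; no ℚ_3-point on the conic.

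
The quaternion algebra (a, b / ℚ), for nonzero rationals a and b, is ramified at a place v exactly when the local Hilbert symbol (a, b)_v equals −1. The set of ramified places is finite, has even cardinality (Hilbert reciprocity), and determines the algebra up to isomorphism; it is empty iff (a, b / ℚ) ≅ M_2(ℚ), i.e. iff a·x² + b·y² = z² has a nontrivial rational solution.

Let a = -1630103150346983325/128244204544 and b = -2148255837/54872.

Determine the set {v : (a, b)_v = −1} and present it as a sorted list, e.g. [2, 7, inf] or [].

Mod squares: a ≡ -13, b ≡ -662606. Check v ∈ {∞, 2, 3, 5, 7, 13, 19, 31, 47, 53}.
v=31: a=31^-2·(≡8), b=31^0·(≡25) mod 31; (8|31)=+1, (25|31)=+1; (−1)^{-2·0·15}·(+1)^0·(+1)^-2 = +1.
v=47: a=47^2·(≡25), b=47^1·(≡1) mod 47; (25|47)=+1, (1|47)=+1; (−1)^{2·1·23}·(+1)^1·(+1)^2 = +1.
v=∞: -13 < 0 and -662606 < 0  ⇒  (a,b)_∞ = -1.
v=53: a=53^2·(≡9), b=53^1·(≡28) mod 53; (9|53)=+1, (28|53)=+1; (−1)^{2·1·26}·(+1)^1·(+1)^2 = +1.
v=13: a=13^3·(≡4), b=13^2·(≡4) mod 13; (4|13)=+1, (4|13)=+1; (−1)^{3·2·6}·(+1)^2·(+1)^3 = +1.
v=2: v_2(a)=-10, v_2(b)=-3; units ≡ 3, 1 (mod 8); ε·ε+αω+βω = 1·0+-10·0+-3·1 ≡ 1  ⇒  (a,b)_2 = -1.
v=19: a=19^-4·(≡4), b=19^-3·(≡15) mod 19; (4|19)=+1, (15|19)=-1; (−1)^{-4·-3·9}·(+1)^-3·(-1)^-4 = +1.
v=7: a=7^0·(≡1), b=7^1·(≡6) mod 7; (1|7)=+1, (6|7)=-1; (−1)^{0·1·3}·(+1)^1·(-1)^0 = +1.
v=3: a=3^14·(≡2), b=3^6·(≡1) mod 3; (2|3)=-1, (1|3)=+1; (−1)^{14·6·1}·(-1)^6·(+1)^14 = +1.
v=5: a=5^2·(≡3), b=5^0·(≡4) mod 5; (3|5)=-1, (4|5)=+1; (−1)^{2·0·2}·(-1)^0·(+1)^2 = +1.
(-13, -662606 / ℚ) ramifies at {2, ∞}: a division algebra.

[2, inf]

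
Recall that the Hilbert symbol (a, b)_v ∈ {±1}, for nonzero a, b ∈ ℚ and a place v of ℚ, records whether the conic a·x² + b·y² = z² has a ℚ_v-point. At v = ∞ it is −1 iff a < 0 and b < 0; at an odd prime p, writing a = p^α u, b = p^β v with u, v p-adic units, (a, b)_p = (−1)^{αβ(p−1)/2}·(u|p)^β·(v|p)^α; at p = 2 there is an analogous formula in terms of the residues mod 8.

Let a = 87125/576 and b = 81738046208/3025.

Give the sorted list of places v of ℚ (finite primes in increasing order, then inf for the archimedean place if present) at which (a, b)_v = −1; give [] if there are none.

(a, b) ≡ (3485, 6516107) mod (ℚ^×)²; places V = {2, 3, 5, 7, 11, 13, 17, 19, 23, 31, 37, 41, ∞}.
(a,b)_2: α=-6, β=8; u≡5, v≡3 (mod 8); ε(u)ε(v)=0·1, αω(v)=-6·1, βω(u)=8·1; sum ≡ 0  ⇒  +1.
(a,b)_13: α=0, u≡3; β=1, v≡6 (mod 13); (3|13)=+1, (6|13)=-1; sign (−1)^0·+1^1·-1^0 = +1.
(a,b)_19: α=0, u≡8; β=1, v≡3 (mod 19); (8|19)=-1, (3|19)=-1; sign (−1)^0·-1^1·-1^0 = -1.
(a,b)_17: α=1, u≡13; β=0, v≡14 (mod 17); (13|17)=+1, (14|17)=-1; sign (−1)^0·+1^0·-1^1 = -1.
(a,b)_41: α=1, u≡17; β=0, v≡4 (mod 41); (17|41)=-1, (4|41)=+1; sign (−1)^0·-1^0·+1^1 = +1.
(a,b)_∞: sgn(3485)=+, sgn(6516107)=+, so +1.
(a,b)_31: α=0, u≡6; β=1, v≡12 (mod 31); (6|31)=-1, (12|31)=-1; sign (−1)^0·-1^1·-1^0 = -1.
(a,b)_7: α=0, u≡5; β=2, v≡5 (mod 7); (5|7)=-1, (5|7)=-1; sign (−1)^0·-1^2·-1^0 = +1.
(a,b)_37: α=0, u≡33; β=1, v≡1 (mod 37); (33|37)=+1, (1|37)=+1; sign (−1)^0·+1^1·+1^0 = +1.
(a,b)_3: α=-2, u≡2; β=0, v≡2 (mod 3); (2|3)=-1, (2|3)=-1; sign (−1)^0·-1^0·-1^-2 = +1.
(a,b)_5: α=3, u≡2; β=-2, v≡3 (mod 5); (2|5)=-1, (3|5)=-1; sign (−1)^0·-1^-2·-1^3 = -1.
(a,b)_23: α=0, u≡1; β=1, v≡2 (mod 23); (1|23)=+1, (2|23)=+1; sign (−1)^0·+1^1·+1^0 = +1.
(a,b)_11: α=0, u≡4; β=-2, v≡9 (mod 11); (4|11)=+1, (9|11)=+1; sign (−1)^0·+1^-2·+1^0 = +1.
|Ram(3485, 6516107)| = 4, even; anisotropic at {5, 17, 19, 31}.

[5, 17, 19, 31]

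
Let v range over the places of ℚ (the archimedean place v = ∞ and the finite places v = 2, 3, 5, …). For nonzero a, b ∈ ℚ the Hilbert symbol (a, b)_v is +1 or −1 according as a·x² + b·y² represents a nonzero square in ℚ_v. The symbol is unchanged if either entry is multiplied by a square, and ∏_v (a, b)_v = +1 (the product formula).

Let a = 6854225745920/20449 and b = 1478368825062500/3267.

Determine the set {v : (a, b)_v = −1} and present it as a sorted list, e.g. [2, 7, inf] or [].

[3, 5, 7, 17]

Mod squares: a ≡ 5270, b ≡ 483. Check v ∈ {∞, 2, 3, 5, 7, 11, 13, 17, 23, 31}.
v=2: v_2(a)=11, v_2(b)=2; units ≡ 3, 3 (mod 8); ε·ε+αω+βω = 1·1+11·1+2·1 ≡ 0  ⇒  (a,b)_2 = +1.
v=5: a=5^1·(≡1), b=5^6·(≡2) mod 5; (1|5)=+1, (2|5)=-1; (−1)^{1·6·2}·(+1)^6·(-1)^1 = -1.
v=∞: 5270 > 0 and 483 > 0  ⇒  (a,b)_∞ = +1.
v=17: a=17^1·(≡4), b=17^2·(≡10) mod 17; (4|17)=+1, (10|17)=-1; (−1)^{1·2·8}·(+1)^2·(-1)^1 = -1.
v=11: a=11^-2·(≡9), b=11^-2·(≡6) mod 11; (9|11)=+1, (6|11)=-1; (−1)^{-2·-2·5}·(+1)^-2·(-1)^-2 = +1.
v=13: a=13^-2·(≡5), b=13^0·(≡5) mod 13; (5|13)=-1, (5|13)=-1; (−1)^{-2·0·6}·(-1)^0·(-1)^-2 = +1.
v=31: a=31^1·(≡21), b=31^2·(≡9) mod 31; (21|31)=-1, (9|31)=+1; (−1)^{1·2·15}·(-1)^2·(+1)^1 = +1.
v=3: a=3^0·(≡2), b=3^-3·(≡2) mod 3; (2|3)=-1, (2|3)=-1; (−1)^{0·-3·1}·(-1)^-3·(-1)^0 = -1.
v=23: a=23^2·(≡1), b=23^3·(≡22) mod 23; (1|23)=+1, (22|23)=-1; (−1)^{2·3·11}·(+1)^3·(-1)^2 = +1.
v=7: a=7^4·(≡3), b=7^1·(≡6) mod 7; (3|7)=-1, (6|7)=-1; (−1)^{4·1·3}·(-1)^1·(-1)^4 = -1.
|Ram(5270, 483)| = 4, even; anisotropic at {3, 5, 7, 17}.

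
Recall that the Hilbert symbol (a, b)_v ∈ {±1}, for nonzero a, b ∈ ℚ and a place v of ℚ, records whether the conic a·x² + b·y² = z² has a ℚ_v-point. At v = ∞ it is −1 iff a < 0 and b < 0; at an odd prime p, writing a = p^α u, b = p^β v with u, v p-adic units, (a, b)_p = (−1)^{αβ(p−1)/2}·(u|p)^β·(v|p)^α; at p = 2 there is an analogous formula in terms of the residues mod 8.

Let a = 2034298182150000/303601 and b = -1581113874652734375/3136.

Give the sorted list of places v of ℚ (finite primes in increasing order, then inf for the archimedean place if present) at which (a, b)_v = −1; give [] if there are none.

Mod squares: a ≡ 72335, b ≡ -1591. Check v ∈ {∞, 2, 3, 5, 7, 13, 17, 19, 23, 29, 37, 43}.
v=37: a=37^1·(≡15), b=37^1·(≡29) mod 37; (15|37)=-1, (29|37)=-1; (−1)^{1·1·18}·(-1)^1·(-1)^1 = +1.
v=23: a=23^1·(≡5), b=23^2·(≡17) mod 23; (5|23)=-1, (17|23)=-1; (−1)^{1·2·11}·(-1)^2·(-1)^1 = -1.
v=29: a=29^-2·(≡25), b=29^0·(≡28) mod 29; (25|29)=+1, (28|29)=+1; (−1)^{-2·0·14}·(+1)^0·(+1)^-2 = +1.
v=3: a=3^2·(≡2), b=3^2·(≡2) mod 3; (2|3)=-1, (2|3)=-1; (−1)^{2·2·1}·(-1)^2·(-1)^2 = +1.
v=13: a=13^2·(≡4), b=13^0·(≡7) mod 13; (4|13)=+1, (7|13)=-1; (−1)^{2·0·6}·(+1)^0·(-1)^2 = +1.
v=43: a=43^2·(≡11), b=43^3·(≡40) mod 43; (11|43)=+1, (40|43)=+1; (−1)^{2·3·21}·(+1)^3·(+1)^2 = +1.
v=7: a=7^0·(≡1), b=7^-2·(≡5) mod 7; (1|7)=+1, (5|7)=-1; (−1)^{0·-2·3}·(+1)^-2·(-1)^0 = +1.
v=∞: 72335 > 0 and -1591 < 0  ⇒  (a,b)_∞ = +1.
v=2: v_2(a)=4, v_2(b)=-6; units ≡ 7, 1 (mod 8); ε·ε+αω+βω = 1·0+4·0+-6·0 ≡ 0  ⇒  (a,b)_2 = +1.
v=17: a=17^1·(≡14), b=17^2·(≡12) mod 17; (14|17)=-1, (12|17)=-1; (−1)^{1·2·8}·(-1)^2·(-1)^1 = -1.
v=5: a=5^5·(≡3), b=5^8·(≡4) mod 5; (3|5)=-1, (4|5)=+1; (−1)^{5·8·2}·(-1)^8·(+1)^5 = +1.
v=19: a=19^-2·(≡3), b=19^0·(≡17) mod 19; (3|19)=-1, (17|19)=+1; (−1)^{-2·0·9}·(-1)^0·(+1)^-2 = +1.
(72335, -1591 / ℚ) ramifies at {17, 23}: a division algebra.

[17, 23]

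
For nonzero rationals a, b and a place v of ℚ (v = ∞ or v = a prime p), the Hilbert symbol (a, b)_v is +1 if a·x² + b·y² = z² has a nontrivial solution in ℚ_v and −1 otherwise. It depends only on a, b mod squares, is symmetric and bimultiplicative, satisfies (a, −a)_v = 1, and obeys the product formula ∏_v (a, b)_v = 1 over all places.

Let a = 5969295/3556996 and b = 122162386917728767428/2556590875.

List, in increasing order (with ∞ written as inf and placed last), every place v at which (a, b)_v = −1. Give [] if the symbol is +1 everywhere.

Mod squares: a ≡ 255, b ≡ 3380195. Check v ∈ {∞, 2, 3, 5, 7, 13, 17, 19, 23, 41}.
v=3: a=3^5·(≡1), b=3^16·(≡2) mod 3; (1|3)=+1, (2|3)=-1; (−1)^{5·16·1}·(+1)^16·(-1)^5 = -1.
v=5: a=5^1·(≡4), b=5^-3·(≡4) mod 5; (4|5)=+1, (4|5)=+1; (−1)^{1·-3·2}·(+1)^-3·(+1)^1 = +1.
v=13: a=13^0·(≡7), b=13^1·(≡2) mod 13; (7|13)=-1, (2|13)=-1; (−1)^{0·1·6}·(-1)^1·(-1)^0 = -1.
v=∞: 255 > 0 and 3380195 > 0  ⇒  (a,b)_∞ = +1.
v=23: a=23^-2·(≡16), b=23^-3·(≡1) mod 23; (16|23)=+1, (1|23)=+1; (−1)^{-2·-3·11}·(+1)^-3·(+1)^-2 = +1.
v=17: a=17^3·(≡8), b=17^7·(≡11) mod 17; (8|17)=+1, (11|17)=-1; (−1)^{3·7·8}·(+1)^7·(-1)^3 = -1.
v=41: a=41^-2·(≡37), b=41^-2·(≡31) mod 41; (37|41)=+1, (31|41)=+1; (−1)^{-2·-2·20}·(+1)^-2·(+1)^-2 = +1.
v=19: a=19^0·(≡14), b=19^1·(≡3) mod 19; (14|19)=-1, (3|19)=-1; (−1)^{0·1·9}·(-1)^1·(-1)^0 = -1.
v=7: a=7^0·(≡5), b=7^1·(≡2) mod 7; (5|7)=-1, (2|7)=+1; (−1)^{0·1·3}·(-1)^1·(+1)^0 = -1.
v=2: v_2(a)=-2, v_2(b)=2; units ≡ 7, 3 (mod 8); ε·ε+αω+βω = 1·1+-2·1+2·0 ≡ 1  ⇒  (a,b)_2 = -1.
|Ram(255, 3380195)| = 6, even; anisotropic at {2, 3, 7, 13, 17, 19}.

[2, 3, 7, 13, 17, 19]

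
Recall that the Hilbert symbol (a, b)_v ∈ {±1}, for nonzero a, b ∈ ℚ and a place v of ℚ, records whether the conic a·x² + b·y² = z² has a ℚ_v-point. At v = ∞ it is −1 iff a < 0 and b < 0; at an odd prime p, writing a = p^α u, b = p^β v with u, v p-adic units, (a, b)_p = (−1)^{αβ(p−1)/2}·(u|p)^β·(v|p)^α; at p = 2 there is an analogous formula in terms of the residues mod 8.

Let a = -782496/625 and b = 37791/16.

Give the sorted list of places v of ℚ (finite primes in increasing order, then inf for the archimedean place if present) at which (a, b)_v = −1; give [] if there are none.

(a, b) ≡ (-5434, 4199) mod (ℚ^×)²; places V = {2, 3, 5, 11, 13, 17, 19, ∞}.
(a,b)_5: α=-4, u≡4; β=0, v≡1 (mod 5); (4|5)=+1, (1|5)=+1; sign (−1)^0·+1^0·+1^-4 = +1.
(a,b)_13: α=1, u≡11; β=1, v≡7 (mod 13); (11|13)=-1, (7|13)=-1; sign (−1)^0·-1^1·-1^1 = +1.
(a,b)_2: α=5, β=-4; u≡3, v≡7 (mod 8); ε(u)ε(v)=1·1, αω(v)=5·0, βω(u)=-4·1; sum ≡ 1  ⇒  -1.
(a,b)_19: α=1, u≡15; β=1, v≡2 (mod 19); (15|19)=-1, (2|19)=-1; sign (−1)^1·-1^1·-1^1 = -1.
(a,b)_∞: sgn(-5434)=−, sgn(4199)=+, so +1.
(a,b)_3: α=2, u≡2; β=2, v≡2 (mod 3); (2|3)=-1, (2|3)=-1; sign (−1)^0·-1^2·-1^2 = +1.
(a,b)_11: α=1, u≡5; β=0, v≡10 (mod 11); (5|11)=+1, (10|11)=-1; sign (−1)^0·+1^0·-1^1 = -1.
(a,b)_17: α=0, u≡5; β=1, v≡4 (mod 17); (5|17)=-1, (4|17)=+1; sign (−1)^0·-1^1·+1^0 = -1.
Ram(-5434, 4199) = {2, 11, 17, 19}; no ℚ_2-point on the conic.

[2, 11, 17, 19]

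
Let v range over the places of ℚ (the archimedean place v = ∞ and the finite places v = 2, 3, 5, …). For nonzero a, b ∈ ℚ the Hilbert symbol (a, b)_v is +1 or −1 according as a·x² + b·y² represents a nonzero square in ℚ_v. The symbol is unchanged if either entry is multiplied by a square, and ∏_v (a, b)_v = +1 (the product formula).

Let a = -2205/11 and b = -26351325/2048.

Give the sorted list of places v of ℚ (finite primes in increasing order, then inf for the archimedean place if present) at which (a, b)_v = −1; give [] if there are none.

[11, inf]

(a, b) ≡ (-55, -154) mod (ℚ^×)²; places V = {2, 3, 5, 7, 11, 13, ∞}.
(a,b)_13: α=0, u≡4; β=2, v≡7 (mod 13); (4|13)=+1, (7|13)=-1; sign (−1)^0·+1^2·-1^0 = +1.
(a,b)_11: α=-1, u≡6; β=1, v≡8 (mod 11); (6|11)=-1, (8|11)=-1; sign (−1)^1·-1^1·-1^-1 = -1.
(a,b)_5: α=1, u≡4; β=2, v≡4 (mod 5); (4|5)=+1, (4|5)=+1; sign (−1)^0·+1^2·+1^1 = +1.
(a,b)_2: α=0, β=-11; u≡1, v≡3 (mod 8); ε(u)ε(v)=0·1, αω(v)=0·1, βω(u)=-11·0; sum ≡ 0  ⇒  +1.
(a,b)_7: α=2, u≡1; β=1, v≡5 (mod 7); (1|7)=+1, (5|7)=-1; sign (−1)^0·+1^1·-1^2 = +1.
(a,b)_∞: sgn(-55)=−, sgn(-154)=−, so -1.
(a,b)_3: α=2, u≡2; β=4, v≡2 (mod 3); (2|3)=-1, (2|3)=-1; sign (−1)^0·-1^4·-1^2 = +1.
|Ram(-55, -154)| = 2, even; anisotropic at {11, ∞}.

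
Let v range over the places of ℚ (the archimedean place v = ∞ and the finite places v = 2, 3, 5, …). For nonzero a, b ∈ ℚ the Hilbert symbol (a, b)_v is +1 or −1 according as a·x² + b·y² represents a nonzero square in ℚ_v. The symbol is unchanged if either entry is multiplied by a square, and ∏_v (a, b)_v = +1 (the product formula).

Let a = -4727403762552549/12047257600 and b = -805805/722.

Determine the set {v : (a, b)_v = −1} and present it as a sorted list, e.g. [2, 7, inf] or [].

[11, 13, 17, inf]

(a, b) ≡ (-221, -32890) mod (ℚ^×)²; places V = {2, 3, 5, 7, 11, 13, 17, 19, 23, 37, 43, ∞}.
(a,b)_2: α=-12, β=-1; u≡3, v≡3 (mod 8); ε(u)ε(v)=1·1, αω(v)=-12·1, βω(u)=-1·1; sum ≡ 0  ⇒  +1.
(a,b)_11: α=0, u≡8; β=1, v≡7 (mod 11); (8|11)=-1, (7|11)=-1; sign (−1)^0·-1^1·-1^0 = -1.
(a,b)_17: α=3, u≡2; β=0, v≡10 (mod 17); (2|17)=+1, (10|17)=-1; sign (−1)^0·+1^0·-1^3 = -1.
(a,b)_37: α=2, u≡12; β=0, v≡36 (mod 37); (12|37)=+1, (36|37)=+1; sign (−1)^0·+1^0·+1^2 = +1.
(a,b)_43: α=2, u≡26; β=0, v≡27 (mod 43); (26|43)=-1, (27|43)=-1; sign (−1)^0·-1^0·-1^2 = +1.
(a,b)_∞: sgn(-221)=−, sgn(-32890)=−, so -1.
(a,b)_13: α=1, u≡9; β=1, v≡11 (mod 13); (9|13)=+1, (11|13)=-1; sign (−1)^0·+1^1·-1^1 = -1.
(a,b)_3: α=4, u≡1; β=0, v≡2 (mod 3); (1|3)=+1, (2|3)=-1; sign (−1)^0·+1^0·-1^4 = +1.
(a,b)_5: α=-2, u≡4; β=1, v≡2 (mod 5); (4|5)=+1, (2|5)=-1; sign (−1)^0·+1^1·-1^-2 = +1.
(a,b)_23: α=0, u≡16; β=1, v≡7 (mod 23); (16|23)=+1, (7|23)=-1; sign (−1)^0·+1^1·-1^0 = +1.
(a,b)_7: α=-6, u≡5; β=2, v≡5 (mod 7); (5|7)=-1, (5|7)=-1; sign (−1)^0·-1^2·-1^-6 = +1.
(a,b)_19: α=2, u≡11; β=-2, v≡2 (mod 19); (11|19)=+1, (2|19)=-1; sign (−1)^0·+1^-2·-1^2 = +1.
Ram(-221, -32890) = {11, 13, 17, ∞}; no ℚ_11-point on the conic.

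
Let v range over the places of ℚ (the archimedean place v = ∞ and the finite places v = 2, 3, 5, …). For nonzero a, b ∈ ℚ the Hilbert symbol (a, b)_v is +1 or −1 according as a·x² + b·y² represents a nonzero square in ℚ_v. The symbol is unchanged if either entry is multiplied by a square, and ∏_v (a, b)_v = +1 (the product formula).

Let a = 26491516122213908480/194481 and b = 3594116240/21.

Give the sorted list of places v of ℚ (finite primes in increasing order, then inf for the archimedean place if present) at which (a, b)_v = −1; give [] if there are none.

[2, 3, 5, 13]

Mod squares: a ≡ 1430, b ≡ 1365. Check v ∈ {∞, 2, 3, 5, 7, 11, 13}.
v=11: a=11^5·(≡1), b=11^2·(≡3) mod 11; (1|11)=+1, (3|11)=+1; (−1)^{5·2·5}·(+1)^2·(+1)^5 = +1.
v=13: a=13^7·(≡8), b=13^5·(≡1) mod 13; (8|13)=-1, (1|13)=+1; (−1)^{7·5·6}·(-1)^5·(+1)^7 = -1.
v=3: a=3^-4·(≡2), b=3^-1·(≡2) mod 3; (2|3)=-1, (2|3)=-1; (−1)^{-4·-1·1}·(-1)^-1·(-1)^-4 = -1.
v=2: v_2(a)=19, v_2(b)=4; units ≡ 3, 5 (mod 8); ε·ε+αω+βω = 1·0+19·1+4·1 ≡ 1  ⇒  (a,b)_2 = -1.
v=∞: 1430 > 0 and 1365 > 0  ⇒  (a,b)_∞ = +1.
v=7: a=7^-4·(≡2), b=7^-1·(≡5) mod 7; (2|7)=+1, (5|7)=-1; (−1)^{-4·-1·3}·(+1)^-1·(-1)^-4 = +1.
v=5: a=5^1·(≡1), b=5^1·(≡3) mod 5; (1|5)=+1, (3|5)=-1; (−1)^{1·1·2}·(+1)^1·(-1)^1 = -1.
|Ram(1430, 1365)| = 4, even; anisotropic at {2, 3, 5, 13}.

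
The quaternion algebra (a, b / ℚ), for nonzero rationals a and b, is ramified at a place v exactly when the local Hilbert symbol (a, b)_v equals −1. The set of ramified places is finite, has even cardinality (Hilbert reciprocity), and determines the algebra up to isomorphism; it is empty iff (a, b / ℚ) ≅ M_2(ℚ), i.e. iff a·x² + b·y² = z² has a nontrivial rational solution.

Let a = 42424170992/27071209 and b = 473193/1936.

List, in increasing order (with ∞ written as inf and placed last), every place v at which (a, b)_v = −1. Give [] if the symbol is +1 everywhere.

[29, 47]

(a, b) ≡ (47, 1073) mod (ℚ^×)²; places V = {2, 3, 7, 11, 29, 37, 43, 47, ∞}.
(a,b)_∞: sgn(47)=+, sgn(1073)=+, so +1.
(a,b)_37: α=2, u≡7; β=1, v≡2 (mod 37); (7|37)=+1, (2|37)=-1; sign (−1)^0·+1^1·-1^2 = +1.
(a,b)_7: α=2, u≡3; β=2, v≡1 (mod 7); (3|7)=-1, (1|7)=+1; sign (−1)^0·-1^2·+1^2 = +1.
(a,b)_11: α=-4, u≡5; β=-2, v≡10 (mod 11); (5|11)=+1, (10|11)=-1; sign (−1)^0·+1^-2·-1^-4 = +1.
(a,b)_3: α=0, u≡2; β=2, v≡2 (mod 3); (2|3)=-1, (2|3)=-1; sign (−1)^0·-1^2·-1^0 = +1.
(a,b)_47: α=1, u≡21; β=0, v≡31 (mod 47); (21|47)=+1, (31|47)=-1; sign (−1)^0·+1^0·-1^1 = -1.
(a,b)_43: α=-2, u≡24; β=0, v≡21 (mod 43); (24|43)=+1, (21|43)=+1; sign (−1)^0·+1^0·+1^-2 = +1.
(a,b)_2: α=4, β=-4; u≡7, v≡1 (mod 8); ε(u)ε(v)=1·0, αω(v)=4·0, βω(u)=-4·0; sum ≡ 0  ⇒  +1.
(a,b)_29: α=2, u≡8; β=1, v≡18 (mod 29); (8|29)=-1, (18|29)=-1; sign (−1)^0·-1^1·-1^2 = -1.
|Ram(47, 1073)| = 2, even; anisotropic at {29, 47}.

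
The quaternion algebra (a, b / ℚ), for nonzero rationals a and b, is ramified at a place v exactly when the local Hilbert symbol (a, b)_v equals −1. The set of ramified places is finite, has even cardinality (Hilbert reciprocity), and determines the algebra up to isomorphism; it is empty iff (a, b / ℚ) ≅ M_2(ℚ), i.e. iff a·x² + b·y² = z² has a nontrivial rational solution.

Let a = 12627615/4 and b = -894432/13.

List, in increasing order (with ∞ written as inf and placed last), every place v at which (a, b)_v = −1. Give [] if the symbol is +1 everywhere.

[7, 11]

(a, b) ≡ (15015, -6006) mod (ℚ^×)²; places V = {2, 3, 5, 7, 11, 13, 29, ∞}.
(a,b)_2: α=-2, β=5; u≡7, v≡5 (mod 8); ε(u)ε(v)=1·0, αω(v)=-2·1, βω(u)=5·0; sum ≡ 0  ⇒  +1.
(a,b)_11: α=1, u≡4; β=3, v≡5 (mod 11); (4|11)=+1, (5|11)=+1; sign (−1)^1·+1^3·+1^1 = -1.
(a,b)_29: α=2, u≡20; β=0, v≡19 (mod 29); (20|29)=+1, (19|29)=-1; sign (−1)^0·+1^0·-1^2 = +1.
(a,b)_7: α=1, u≡6; β=1, v≡5 (mod 7); (6|7)=-1, (5|7)=-1; sign (−1)^1·-1^1·-1^1 = -1.
(a,b)_∞: sgn(15015)=+, sgn(-6006)=−, so +1.
(a,b)_5: α=1, u≡2; β=0, v≡1 (mod 5); (2|5)=-1, (1|5)=+1; sign (−1)^0·-1^0·+1^1 = +1.
(a,b)_3: α=1, u≡1; β=1, v≡2 (mod 3); (1|3)=+1, (2|3)=-1; sign (−1)^1·+1^1·-1^1 = +1.
(a,b)_13: α=1, u≡2; β=-1, v≡7 (mod 13); (2|13)=-1, (7|13)=-1; sign (−1)^0·-1^-1·-1^1 = +1.
Ram(15015, -6006) = {7, 11}; no ℚ_7-point on the conic.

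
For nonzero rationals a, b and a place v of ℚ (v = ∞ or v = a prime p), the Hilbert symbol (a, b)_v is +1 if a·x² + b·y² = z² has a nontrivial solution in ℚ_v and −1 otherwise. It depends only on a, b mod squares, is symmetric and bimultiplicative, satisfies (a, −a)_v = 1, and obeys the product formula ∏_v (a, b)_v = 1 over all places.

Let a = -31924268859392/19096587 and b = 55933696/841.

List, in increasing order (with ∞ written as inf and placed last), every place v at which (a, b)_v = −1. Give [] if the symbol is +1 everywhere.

(a, b) ≡ (-6, 91) mod (ℚ^×)²; places V = {2, 3, 7, 13, 29, ∞}.
(a,b)_2: α=15, β=8; u≡5, v≡3 (mod 8); ε(u)ε(v)=0·1, αω(v)=15·1, βω(u)=8·1; sum ≡ 1  ⇒  -1.
(a,b)_∞: sgn(-6)=−, sgn(91)=+, so +1.
(a,b)_13: α=2, u≡5; β=1, v≡11 (mod 13); (5|13)=-1, (11|13)=-1; sign (−1)^0·-1^1·-1^2 = -1.
(a,b)_3: α=-3, u≡1; β=0, v≡1 (mod 3); (1|3)=+1, (1|3)=+1; sign (−1)^0·+1^0·+1^-3 = +1.
(a,b)_7: α=8, u≡1; β=5, v≡3 (mod 7); (1|7)=+1, (3|7)=-1; sign (−1)^0·+1^5·-1^8 = +1.
(a,b)_29: α=-4, u≡6; β=-2, v≡4 (mod 29); (6|29)=+1, (4|29)=+1; sign (−1)^0·+1^-2·+1^-4 = +1.
Ram(-6, 91) = {2, 13}; no ℚ_2-point on the conic.

[2, 13]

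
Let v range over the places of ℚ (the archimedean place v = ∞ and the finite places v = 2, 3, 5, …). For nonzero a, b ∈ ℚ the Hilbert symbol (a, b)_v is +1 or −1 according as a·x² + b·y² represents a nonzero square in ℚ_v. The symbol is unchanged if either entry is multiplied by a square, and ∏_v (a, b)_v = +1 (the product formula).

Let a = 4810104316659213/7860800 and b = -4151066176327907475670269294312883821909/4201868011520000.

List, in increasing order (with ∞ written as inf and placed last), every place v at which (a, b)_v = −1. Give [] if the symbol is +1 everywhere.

[17, 19]

Mod squares: a ≡ 1152141, b ≡ -2800733. Check v ∈ {∞, 2, 3, 5, 11, 13, 17, 19, 23, 29, 41}.
v=5: a=5^-2·(≡4), b=5^-4·(≡3) mod 5; (4|5)=+1, (3|5)=-1; (−1)^{-2·-4·2}·(+1)^-4·(-1)^-2 = +1.
v=11: a=11^2·(≡9), b=11^6·(≡8) mod 11; (9|11)=+1, (8|11)=-1; (−1)^{2·6·5}·(+1)^6·(-1)^2 = +1.
v=17: a=17^-3·(≡5), b=17^-7·(≡13) mod 17; (5|17)=-1, (13|17)=+1; (−1)^{-3·-7·8}·(-1)^-7·(+1)^-3 = -1.
v=19: a=19^1·(≡18), b=19^3·(≡10) mod 19; (18|19)=-1, (10|19)=-1; (−1)^{1·3·9}·(-1)^3·(-1)^1 = -1.
v=13: a=13^2·(≡4), b=13^5·(≡7) mod 13; (4|13)=+1, (7|13)=-1; (−1)^{2·5·6}·(+1)^5·(-1)^2 = +1.
v=41: a=41^1·(≡37), b=41^2·(≡8) mod 41; (37|41)=+1, (8|41)=+1; (−1)^{1·2·20}·(+1)^2·(+1)^1 = +1.
v=29: a=29^1·(≡13), b=29^3·(≡5) mod 29; (13|29)=+1, (5|29)=+1; (−1)^{1·3·14}·(+1)^3·(+1)^1 = +1.
v=2: v_2(a)=-6, v_2(b)=-14; units ≡ 5, 3 (mod 8); ε·ε+αω+βω = 0·1+-6·1+-14·1 ≡ 0  ⇒  (a,b)_2 = +1.
v=∞: 1152141 > 0 and -2800733 < 0  ⇒  (a,b)_∞ = +1.
v=3: a=3^9·(≡2), b=3^20·(≡1) mod 3; (2|3)=-1, (1|3)=+1; (−1)^{9·20·1}·(-1)^20·(+1)^9 = +1.
v=23: a=23^2·(≡2), b=23^5·(≡21) mod 23; (2|23)=+1, (21|23)=-1; (−1)^{2·5·11}·(+1)^5·(-1)^2 = +1.
Ram(1152141, -2800733) = {17, 19}; no ℚ_17-point on the conic.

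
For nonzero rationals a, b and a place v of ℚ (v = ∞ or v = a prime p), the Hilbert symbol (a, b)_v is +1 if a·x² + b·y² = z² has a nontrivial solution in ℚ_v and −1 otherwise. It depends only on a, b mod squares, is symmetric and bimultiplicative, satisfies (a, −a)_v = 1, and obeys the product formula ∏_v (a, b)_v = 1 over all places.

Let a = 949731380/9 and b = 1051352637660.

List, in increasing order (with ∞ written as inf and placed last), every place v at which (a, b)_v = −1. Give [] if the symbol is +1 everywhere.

Mod squares: a ≡ 141245, b ≡ 10335. Check v ∈ {∞, 2, 3, 5, 13, 41, 53}.
v=13: a=13^1·(≡12), b=13^1·(≡8) mod 13; (12|13)=+1, (8|13)=-1; (−1)^{1·1·6}·(+1)^1·(-1)^1 = -1.
v=5: a=5^1·(≡4), b=5^1·(≡2) mod 5; (4|5)=+1, (2|5)=-1; (−1)^{1·1·2}·(+1)^1·(-1)^1 = -1.
v=2: v_2(a)=2, v_2(b)=2; units ≡ 5, 7 (mod 8); ε·ε+αω+βω = 0·1+2·0+2·1 ≡ 0  ⇒  (a,b)_2 = +1.
v=3: a=3^-2·(≡2), b=3^3·(≡1) mod 3; (2|3)=-1, (1|3)=+1; (−1)^{-2·3·1}·(-1)^3·(+1)^-2 = -1.
v=53: a=53^1·(≡6), b=53^1·(≡47) mod 53; (6|53)=+1, (47|53)=+1; (−1)^{1·1·26}·(+1)^1·(+1)^1 = +1.
v=∞: 141245 > 0 and 10335 > 0  ⇒  (a,b)_∞ = +1.
v=41: a=41^3·(≡5), b=41^4·(≡26) mod 41; (5|41)=+1, (26|41)=-1; (−1)^{3·4·20}·(+1)^4·(-1)^3 = -1.
(141245, 10335 / ℚ) ramifies at {3, 5, 13, 41}: a division algebra.

[3, 5, 13, 41]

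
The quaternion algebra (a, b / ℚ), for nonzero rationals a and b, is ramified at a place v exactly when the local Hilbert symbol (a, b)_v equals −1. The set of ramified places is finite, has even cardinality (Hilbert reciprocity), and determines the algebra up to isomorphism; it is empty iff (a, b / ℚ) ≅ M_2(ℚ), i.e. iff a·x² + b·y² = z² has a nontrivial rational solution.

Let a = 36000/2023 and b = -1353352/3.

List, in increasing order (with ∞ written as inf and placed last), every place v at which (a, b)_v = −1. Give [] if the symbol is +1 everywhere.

Mod squares: a ≡ 70, b ≡ -6006. Check v ∈ {∞, 2, 3, 5, 7, 11, 13, 17}.
v=5: a=5^3·(≡1), b=5^0·(≡1) mod 5; (1|5)=+1, (1|5)=+1; (−1)^{3·0·2}·(+1)^0·(+1)^3 = +1.
v=2: v_2(a)=5, v_2(b)=3; units ≡ 3, 5 (mod 8); ε·ε+αω+βω = 1·0+5·1+3·1 ≡ 0  ⇒  (a,b)_2 = +1.
v=∞: 70 > 0 and -6006 < 0  ⇒  (a,b)_∞ = +1.
v=17: a=17^-2·(≡4), b=17^0·(≡6) mod 17; (4|17)=+1, (6|17)=-1; (−1)^{-2·0·8}·(+1)^0·(-1)^-2 = +1.
v=7: a=7^-1·(≡3), b=7^1·(≡6) mod 7; (3|7)=-1, (6|7)=-1; (−1)^{-1·1·3}·(-1)^1·(-1)^-1 = -1.
v=3: a=3^2·(≡1), b=3^-1·(≡2) mod 3; (1|3)=+1, (2|3)=-1; (−1)^{2·-1·1}·(+1)^-1·(-1)^2 = +1.
v=13: a=13^0·(≡2), b=13^3·(≡7) mod 13; (2|13)=-1, (7|13)=-1; (−1)^{0·3·6}·(-1)^3·(-1)^0 = -1.
v=11: a=11^0·(≡3), b=11^1·(≡1) mod 11; (3|11)=+1, (1|11)=+1; (−1)^{0·1·5}·(+1)^1·(+1)^0 = +1.
Ram(70, -6006) = {7, 13}; no ℚ_7-point on the conic.

[7, 13]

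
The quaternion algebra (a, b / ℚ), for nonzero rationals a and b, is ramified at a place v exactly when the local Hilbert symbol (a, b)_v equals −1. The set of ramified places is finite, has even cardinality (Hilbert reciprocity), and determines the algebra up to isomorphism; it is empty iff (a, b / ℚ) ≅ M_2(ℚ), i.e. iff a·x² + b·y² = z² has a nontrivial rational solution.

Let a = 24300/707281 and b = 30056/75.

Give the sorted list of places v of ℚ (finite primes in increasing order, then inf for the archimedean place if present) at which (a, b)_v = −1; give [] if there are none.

Mod squares: a ≡ 3, b ≡ 78. Check v ∈ {∞, 2, 3, 5, 13, 17, 29}.
v=3: a=3^5·(≡1), b=3^-1·(≡2) mod 3; (1|3)=+1, (2|3)=-1; (−1)^{5·-1·1}·(+1)^-1·(-1)^5 = +1.
v=13: a=13^0·(≡1), b=13^1·(≡5) mod 13; (1|13)=+1, (5|13)=-1; (−1)^{0·1·6}·(+1)^1·(-1)^0 = +1.
v=∞: 3 > 0 and 78 > 0  ⇒  (a,b)_∞ = +1.
v=2: v_2(a)=2, v_2(b)=3; units ≡ 3, 7 (mod 8); ε·ε+αω+βω = 1·1+2·0+3·1 ≡ 0  ⇒  (a,b)_2 = +1.
v=29: a=29^-4·(≡27), b=29^0·(≡28) mod 29; (27|29)=-1, (28|29)=+1; (−1)^{-4·0·14}·(-1)^0·(+1)^-4 = +1.
v=5: a=5^2·(≡2), b=5^-2·(≡2) mod 5; (2|5)=-1, (2|5)=-1; (−1)^{2·-2·2}·(-1)^-2·(-1)^2 = +1.
v=17: a=17^0·(≡11), b=17^2·(≡10) mod 17; (11|17)=-1, (10|17)=-1; (−1)^{0·2·8}·(-1)^2·(-1)^0 = +1.
Ram(a, b) = ∅: the form 3·x² + 78·y² − z² is isotropic over every ℚ_v, so by Hasse–Minkowski it is isotropic over ℚ.

[]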